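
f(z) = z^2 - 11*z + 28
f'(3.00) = -5.00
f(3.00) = 4.00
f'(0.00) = -11.00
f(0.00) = 28.00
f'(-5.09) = -21.18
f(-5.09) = 109.90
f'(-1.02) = -13.04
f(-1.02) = 40.26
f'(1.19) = -8.62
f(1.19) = 16.33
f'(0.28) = -10.44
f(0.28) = 25.00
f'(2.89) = -5.22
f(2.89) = 4.56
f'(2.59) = -5.82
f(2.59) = 6.22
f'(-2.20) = -15.40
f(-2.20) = 57.04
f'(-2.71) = -16.42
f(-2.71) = 65.15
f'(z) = 2*z - 11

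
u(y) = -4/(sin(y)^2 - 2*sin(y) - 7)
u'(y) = -4*(-2*sin(y)*cos(y) + 2*cos(y))/(sin(y)^2 - 2*sin(y) - 7)^2 = 8*(sin(y) - 1)*cos(y)/(2*sin(y) + cos(y)^2 + 6)^2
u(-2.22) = 0.84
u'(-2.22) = 0.38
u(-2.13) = 0.87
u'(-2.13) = 0.37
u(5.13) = 0.92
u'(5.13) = -0.33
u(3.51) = 0.65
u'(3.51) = 0.27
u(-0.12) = 0.59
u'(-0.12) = -0.20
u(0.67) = 0.51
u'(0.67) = -0.04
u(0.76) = 0.51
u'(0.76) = -0.03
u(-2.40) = 0.77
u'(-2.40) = 0.37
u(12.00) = 0.71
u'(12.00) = -0.33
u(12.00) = 0.71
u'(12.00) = -0.33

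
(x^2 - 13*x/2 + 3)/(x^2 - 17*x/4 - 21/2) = 2*(2*x - 1)/(4*x + 7)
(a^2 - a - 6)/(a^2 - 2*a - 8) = (a - 3)/(a - 4)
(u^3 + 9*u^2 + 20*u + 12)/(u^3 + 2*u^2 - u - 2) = (u + 6)/(u - 1)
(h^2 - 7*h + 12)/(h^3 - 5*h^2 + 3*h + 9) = (h - 4)/(h^2 - 2*h - 3)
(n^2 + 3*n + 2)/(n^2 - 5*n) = (n^2 + 3*n + 2)/(n*(n - 5))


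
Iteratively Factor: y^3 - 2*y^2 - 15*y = (y - 5)*(y^2 + 3*y) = (y - 5)*(y + 3)*(y)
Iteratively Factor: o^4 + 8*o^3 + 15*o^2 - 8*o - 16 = (o - 1)*(o^3 + 9*o^2 + 24*o + 16) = (o - 1)*(o + 4)*(o^2 + 5*o + 4) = (o - 1)*(o + 4)^2*(o + 1)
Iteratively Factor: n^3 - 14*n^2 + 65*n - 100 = (n - 5)*(n^2 - 9*n + 20) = (n - 5)*(n - 4)*(n - 5)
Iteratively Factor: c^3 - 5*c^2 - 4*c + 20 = (c - 5)*(c^2 - 4) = (c - 5)*(c - 2)*(c + 2)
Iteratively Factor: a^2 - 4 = (a + 2)*(a - 2)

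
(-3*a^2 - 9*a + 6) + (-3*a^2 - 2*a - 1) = -6*a^2 - 11*a + 5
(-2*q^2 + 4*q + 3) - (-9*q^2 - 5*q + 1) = 7*q^2 + 9*q + 2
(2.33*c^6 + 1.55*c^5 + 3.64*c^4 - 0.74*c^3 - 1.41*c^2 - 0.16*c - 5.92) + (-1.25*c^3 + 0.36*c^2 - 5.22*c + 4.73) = 2.33*c^6 + 1.55*c^5 + 3.64*c^4 - 1.99*c^3 - 1.05*c^2 - 5.38*c - 1.19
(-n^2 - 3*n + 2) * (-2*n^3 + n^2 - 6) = 2*n^5 + 5*n^4 - 7*n^3 + 8*n^2 + 18*n - 12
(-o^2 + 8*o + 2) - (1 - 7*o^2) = 6*o^2 + 8*o + 1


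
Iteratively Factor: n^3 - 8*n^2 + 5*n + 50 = (n - 5)*(n^2 - 3*n - 10) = (n - 5)*(n + 2)*(n - 5)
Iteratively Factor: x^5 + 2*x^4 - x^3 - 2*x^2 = (x + 1)*(x^4 + x^3 - 2*x^2) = x*(x + 1)*(x^3 + x^2 - 2*x) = x^2*(x + 1)*(x^2 + x - 2) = x^2*(x - 1)*(x + 1)*(x + 2)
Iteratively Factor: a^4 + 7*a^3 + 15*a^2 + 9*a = (a + 1)*(a^3 + 6*a^2 + 9*a) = (a + 1)*(a + 3)*(a^2 + 3*a) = a*(a + 1)*(a + 3)*(a + 3)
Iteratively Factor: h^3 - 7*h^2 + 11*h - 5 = (h - 1)*(h^2 - 6*h + 5) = (h - 1)^2*(h - 5)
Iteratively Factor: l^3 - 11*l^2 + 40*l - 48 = (l - 3)*(l^2 - 8*l + 16) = (l - 4)*(l - 3)*(l - 4)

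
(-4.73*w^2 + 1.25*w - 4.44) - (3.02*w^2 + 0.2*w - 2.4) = -7.75*w^2 + 1.05*w - 2.04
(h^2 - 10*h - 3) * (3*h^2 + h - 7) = 3*h^4 - 29*h^3 - 26*h^2 + 67*h + 21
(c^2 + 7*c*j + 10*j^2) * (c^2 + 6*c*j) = c^4 + 13*c^3*j + 52*c^2*j^2 + 60*c*j^3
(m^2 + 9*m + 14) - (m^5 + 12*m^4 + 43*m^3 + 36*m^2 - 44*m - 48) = -m^5 - 12*m^4 - 43*m^3 - 35*m^2 + 53*m + 62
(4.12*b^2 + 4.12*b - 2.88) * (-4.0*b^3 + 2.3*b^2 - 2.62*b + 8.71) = -16.48*b^5 - 7.004*b^4 + 10.2016*b^3 + 18.4668*b^2 + 43.4308*b - 25.0848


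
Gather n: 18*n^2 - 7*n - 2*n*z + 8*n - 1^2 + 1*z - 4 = 18*n^2 + n*(1 - 2*z) + z - 5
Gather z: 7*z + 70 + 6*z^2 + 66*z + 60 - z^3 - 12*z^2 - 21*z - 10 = -z^3 - 6*z^2 + 52*z + 120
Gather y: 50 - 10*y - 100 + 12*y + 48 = 2*y - 2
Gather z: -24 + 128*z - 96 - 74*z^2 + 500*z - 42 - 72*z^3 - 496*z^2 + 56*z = -72*z^3 - 570*z^2 + 684*z - 162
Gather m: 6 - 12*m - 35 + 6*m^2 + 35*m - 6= 6*m^2 + 23*m - 35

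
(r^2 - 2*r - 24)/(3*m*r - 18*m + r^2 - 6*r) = (r + 4)/(3*m + r)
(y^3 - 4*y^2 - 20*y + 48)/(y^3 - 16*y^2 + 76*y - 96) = (y + 4)/(y - 8)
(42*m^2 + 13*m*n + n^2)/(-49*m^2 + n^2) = (-6*m - n)/(7*m - n)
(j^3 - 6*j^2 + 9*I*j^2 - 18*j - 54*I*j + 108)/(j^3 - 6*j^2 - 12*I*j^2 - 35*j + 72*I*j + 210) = (j^2 + 9*I*j - 18)/(j^2 - 12*I*j - 35)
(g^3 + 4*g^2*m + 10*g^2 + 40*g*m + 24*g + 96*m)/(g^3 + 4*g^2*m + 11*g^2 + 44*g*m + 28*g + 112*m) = (g + 6)/(g + 7)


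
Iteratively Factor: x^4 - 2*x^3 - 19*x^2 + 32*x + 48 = (x - 3)*(x^3 + x^2 - 16*x - 16) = (x - 3)*(x + 4)*(x^2 - 3*x - 4) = (x - 4)*(x - 3)*(x + 4)*(x + 1)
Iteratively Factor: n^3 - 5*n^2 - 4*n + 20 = (n - 5)*(n^2 - 4) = (n - 5)*(n - 2)*(n + 2)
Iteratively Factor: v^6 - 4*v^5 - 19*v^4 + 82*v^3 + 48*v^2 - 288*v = (v + 4)*(v^5 - 8*v^4 + 13*v^3 + 30*v^2 - 72*v) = (v - 3)*(v + 4)*(v^4 - 5*v^3 - 2*v^2 + 24*v) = (v - 4)*(v - 3)*(v + 4)*(v^3 - v^2 - 6*v) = v*(v - 4)*(v - 3)*(v + 4)*(v^2 - v - 6) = v*(v - 4)*(v - 3)^2*(v + 4)*(v + 2)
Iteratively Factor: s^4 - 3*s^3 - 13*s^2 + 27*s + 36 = (s - 4)*(s^3 + s^2 - 9*s - 9) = (s - 4)*(s + 3)*(s^2 - 2*s - 3) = (s - 4)*(s - 3)*(s + 3)*(s + 1)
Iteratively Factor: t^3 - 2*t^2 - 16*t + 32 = (t - 2)*(t^2 - 16) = (t - 2)*(t + 4)*(t - 4)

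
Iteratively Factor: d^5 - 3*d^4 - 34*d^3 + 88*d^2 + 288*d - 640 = (d - 5)*(d^4 + 2*d^3 - 24*d^2 - 32*d + 128) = (d - 5)*(d + 4)*(d^3 - 2*d^2 - 16*d + 32) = (d - 5)*(d - 4)*(d + 4)*(d^2 + 2*d - 8) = (d - 5)*(d - 4)*(d + 4)^2*(d - 2)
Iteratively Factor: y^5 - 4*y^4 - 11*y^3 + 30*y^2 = (y)*(y^4 - 4*y^3 - 11*y^2 + 30*y) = y^2*(y^3 - 4*y^2 - 11*y + 30) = y^2*(y - 5)*(y^2 + y - 6) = y^2*(y - 5)*(y - 2)*(y + 3)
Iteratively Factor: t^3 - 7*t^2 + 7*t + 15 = (t + 1)*(t^2 - 8*t + 15) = (t - 5)*(t + 1)*(t - 3)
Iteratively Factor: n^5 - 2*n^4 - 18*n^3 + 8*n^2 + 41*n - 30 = (n - 5)*(n^4 + 3*n^3 - 3*n^2 - 7*n + 6) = (n - 5)*(n + 3)*(n^3 - 3*n + 2) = (n - 5)*(n + 2)*(n + 3)*(n^2 - 2*n + 1) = (n - 5)*(n - 1)*(n + 2)*(n + 3)*(n - 1)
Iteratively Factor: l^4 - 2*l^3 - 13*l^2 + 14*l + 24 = (l - 4)*(l^3 + 2*l^2 - 5*l - 6) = (l - 4)*(l + 1)*(l^2 + l - 6) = (l - 4)*(l + 1)*(l + 3)*(l - 2)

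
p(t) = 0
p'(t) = 0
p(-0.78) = 0.00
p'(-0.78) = 0.00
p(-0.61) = 0.00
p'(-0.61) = 0.00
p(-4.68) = 0.00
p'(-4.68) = 0.00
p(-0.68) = 0.00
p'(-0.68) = 0.00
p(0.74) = 0.00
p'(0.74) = 0.00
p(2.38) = 0.00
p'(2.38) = 0.00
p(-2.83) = 0.00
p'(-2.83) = 0.00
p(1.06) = 0.00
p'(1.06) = 0.00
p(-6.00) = 0.00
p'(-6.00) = 0.00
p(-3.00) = 0.00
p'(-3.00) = 0.00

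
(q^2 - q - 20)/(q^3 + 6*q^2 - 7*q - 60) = (q - 5)/(q^2 + 2*q - 15)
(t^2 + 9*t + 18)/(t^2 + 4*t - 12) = (t + 3)/(t - 2)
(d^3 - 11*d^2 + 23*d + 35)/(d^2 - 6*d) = (d^3 - 11*d^2 + 23*d + 35)/(d*(d - 6))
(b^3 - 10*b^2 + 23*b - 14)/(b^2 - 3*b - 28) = (b^2 - 3*b + 2)/(b + 4)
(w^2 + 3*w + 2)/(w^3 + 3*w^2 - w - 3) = (w + 2)/(w^2 + 2*w - 3)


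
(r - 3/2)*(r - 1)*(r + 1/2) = r^3 - 2*r^2 + r/4 + 3/4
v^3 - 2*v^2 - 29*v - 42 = (v - 7)*(v + 2)*(v + 3)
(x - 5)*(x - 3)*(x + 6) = x^3 - 2*x^2 - 33*x + 90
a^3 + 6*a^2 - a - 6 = (a - 1)*(a + 1)*(a + 6)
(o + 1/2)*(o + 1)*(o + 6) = o^3 + 15*o^2/2 + 19*o/2 + 3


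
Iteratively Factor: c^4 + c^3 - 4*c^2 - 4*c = (c - 2)*(c^3 + 3*c^2 + 2*c) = (c - 2)*(c + 2)*(c^2 + c) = (c - 2)*(c + 1)*(c + 2)*(c)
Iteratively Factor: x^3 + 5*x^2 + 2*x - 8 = (x + 4)*(x^2 + x - 2) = (x + 2)*(x + 4)*(x - 1)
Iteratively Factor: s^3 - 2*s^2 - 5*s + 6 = (s - 3)*(s^2 + s - 2) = (s - 3)*(s + 2)*(s - 1)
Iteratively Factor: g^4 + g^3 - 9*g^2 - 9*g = (g)*(g^3 + g^2 - 9*g - 9) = g*(g + 1)*(g^2 - 9) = g*(g + 1)*(g + 3)*(g - 3)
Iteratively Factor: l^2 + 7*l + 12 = (l + 3)*(l + 4)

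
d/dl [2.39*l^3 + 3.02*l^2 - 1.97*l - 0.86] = 7.17*l^2 + 6.04*l - 1.97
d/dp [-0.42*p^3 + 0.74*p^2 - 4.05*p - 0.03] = -1.26*p^2 + 1.48*p - 4.05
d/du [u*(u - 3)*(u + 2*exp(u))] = 2*u^2*exp(u) + 3*u^2 - 2*u*exp(u) - 6*u - 6*exp(u)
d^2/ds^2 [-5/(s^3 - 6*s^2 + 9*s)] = 30*(-2*s^2 + 4*s - 3)/(s^3*(s^4 - 12*s^3 + 54*s^2 - 108*s + 81))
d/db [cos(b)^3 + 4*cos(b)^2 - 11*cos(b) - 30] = (-3*cos(b)^2 - 8*cos(b) + 11)*sin(b)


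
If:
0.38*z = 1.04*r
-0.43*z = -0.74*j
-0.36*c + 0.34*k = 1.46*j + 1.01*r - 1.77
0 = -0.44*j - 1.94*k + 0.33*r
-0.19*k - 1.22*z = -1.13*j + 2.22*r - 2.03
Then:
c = -0.22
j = 0.87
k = -0.10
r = 0.54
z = 1.49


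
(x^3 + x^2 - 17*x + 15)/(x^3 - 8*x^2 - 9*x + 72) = (x^2 + 4*x - 5)/(x^2 - 5*x - 24)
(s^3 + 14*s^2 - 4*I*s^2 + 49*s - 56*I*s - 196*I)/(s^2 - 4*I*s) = s + 14 + 49/s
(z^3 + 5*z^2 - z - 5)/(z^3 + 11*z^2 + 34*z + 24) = (z^2 + 4*z - 5)/(z^2 + 10*z + 24)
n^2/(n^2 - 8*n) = n/(n - 8)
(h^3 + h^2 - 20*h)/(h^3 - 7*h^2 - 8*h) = (-h^2 - h + 20)/(-h^2 + 7*h + 8)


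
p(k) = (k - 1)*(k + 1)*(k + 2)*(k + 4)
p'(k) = (k - 1)*(k + 1)*(k + 2) + (k - 1)*(k + 1)*(k + 4) + (k - 1)*(k + 2)*(k + 4) + (k + 1)*(k + 2)*(k + 4)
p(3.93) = 679.27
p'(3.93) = 569.82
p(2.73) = 205.41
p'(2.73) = 247.76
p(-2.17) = -1.15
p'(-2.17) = 7.51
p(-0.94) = -0.38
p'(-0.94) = -6.58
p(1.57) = 29.13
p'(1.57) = 75.83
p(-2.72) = -5.90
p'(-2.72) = 8.60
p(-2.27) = -1.94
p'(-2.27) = 8.18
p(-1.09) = 0.50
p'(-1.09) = -5.05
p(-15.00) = 32032.00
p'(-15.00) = -9666.00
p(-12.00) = 11440.00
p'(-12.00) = -4494.00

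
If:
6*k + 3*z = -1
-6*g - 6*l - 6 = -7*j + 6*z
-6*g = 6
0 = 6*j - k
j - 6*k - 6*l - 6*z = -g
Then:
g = -1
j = -1/42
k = -1/7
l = 5/252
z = -1/21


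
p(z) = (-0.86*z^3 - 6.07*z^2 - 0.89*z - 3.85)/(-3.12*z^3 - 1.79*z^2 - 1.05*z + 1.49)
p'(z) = (-2.58*z^2 - 12.14*z - 0.89)/(-3.12*z^3 - 1.79*z^2 - 1.05*z + 1.49) + (9.36*z^2 + 3.58*z + 1.05)*(-0.86*z^3 - 6.07*z^2 - 0.89*z - 3.85)/(-3.12*z^3 - 1.79*z^2 - 1.05*z + 1.49)^2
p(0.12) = -3.04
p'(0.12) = -5.47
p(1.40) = 1.61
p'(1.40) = -1.35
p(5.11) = 0.60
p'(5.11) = -0.06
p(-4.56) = -0.17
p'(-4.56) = -0.11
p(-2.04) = -0.88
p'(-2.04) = -0.69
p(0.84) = 3.75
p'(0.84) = -10.81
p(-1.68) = -1.19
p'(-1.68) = -1.02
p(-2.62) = -0.58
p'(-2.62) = -0.40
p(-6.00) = -0.05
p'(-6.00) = -0.06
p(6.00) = 0.56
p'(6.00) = -0.04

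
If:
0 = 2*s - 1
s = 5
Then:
No Solution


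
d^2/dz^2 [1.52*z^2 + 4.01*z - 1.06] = 3.04000000000000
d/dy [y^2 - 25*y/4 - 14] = 2*y - 25/4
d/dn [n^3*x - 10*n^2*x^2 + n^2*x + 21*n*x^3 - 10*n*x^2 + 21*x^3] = x*(3*n^2 - 20*n*x + 2*n + 21*x^2 - 10*x)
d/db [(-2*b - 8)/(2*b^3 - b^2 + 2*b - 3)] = 2*(-2*b^3 + b^2 - 2*b + 2*(b + 4)*(3*b^2 - b + 1) + 3)/(2*b^3 - b^2 + 2*b - 3)^2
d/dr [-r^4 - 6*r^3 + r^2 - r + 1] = -4*r^3 - 18*r^2 + 2*r - 1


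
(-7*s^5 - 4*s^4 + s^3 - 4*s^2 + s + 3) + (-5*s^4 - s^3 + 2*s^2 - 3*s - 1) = -7*s^5 - 9*s^4 - 2*s^2 - 2*s + 2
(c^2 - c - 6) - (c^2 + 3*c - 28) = 22 - 4*c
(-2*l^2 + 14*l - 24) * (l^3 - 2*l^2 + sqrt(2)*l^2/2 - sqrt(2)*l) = -2*l^5 - sqrt(2)*l^4 + 18*l^4 - 52*l^3 + 9*sqrt(2)*l^3 - 26*sqrt(2)*l^2 + 48*l^2 + 24*sqrt(2)*l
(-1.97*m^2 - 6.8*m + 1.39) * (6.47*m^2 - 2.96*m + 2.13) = -12.7459*m^4 - 38.1648*m^3 + 24.9252*m^2 - 18.5984*m + 2.9607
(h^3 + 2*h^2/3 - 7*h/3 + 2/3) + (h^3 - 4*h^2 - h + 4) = 2*h^3 - 10*h^2/3 - 10*h/3 + 14/3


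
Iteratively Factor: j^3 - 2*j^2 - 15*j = (j + 3)*(j^2 - 5*j) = (j - 5)*(j + 3)*(j)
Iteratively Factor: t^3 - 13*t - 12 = (t + 3)*(t^2 - 3*t - 4) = (t + 1)*(t + 3)*(t - 4)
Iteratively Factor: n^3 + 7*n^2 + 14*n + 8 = (n + 4)*(n^2 + 3*n + 2) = (n + 2)*(n + 4)*(n + 1)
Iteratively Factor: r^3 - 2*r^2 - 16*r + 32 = (r + 4)*(r^2 - 6*r + 8) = (r - 2)*(r + 4)*(r - 4)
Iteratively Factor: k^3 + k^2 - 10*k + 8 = (k + 4)*(k^2 - 3*k + 2) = (k - 2)*(k + 4)*(k - 1)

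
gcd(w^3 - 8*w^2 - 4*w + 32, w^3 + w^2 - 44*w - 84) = w + 2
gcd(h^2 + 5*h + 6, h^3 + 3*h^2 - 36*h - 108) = h + 3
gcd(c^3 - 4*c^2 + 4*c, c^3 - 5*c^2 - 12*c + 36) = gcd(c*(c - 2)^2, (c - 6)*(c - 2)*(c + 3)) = c - 2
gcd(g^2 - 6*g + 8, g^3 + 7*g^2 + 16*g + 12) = 1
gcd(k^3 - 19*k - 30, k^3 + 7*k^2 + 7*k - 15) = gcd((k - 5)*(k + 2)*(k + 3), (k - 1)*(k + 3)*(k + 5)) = k + 3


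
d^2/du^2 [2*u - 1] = 0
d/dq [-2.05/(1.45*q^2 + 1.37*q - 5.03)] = (5.945*q + 2.8085)/(1.45*q^2 + 1.37*q - 5.03)^2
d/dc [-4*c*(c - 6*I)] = -8*c + 24*I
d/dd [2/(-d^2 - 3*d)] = 2*(2*d + 3)/(d^2*(d + 3)^2)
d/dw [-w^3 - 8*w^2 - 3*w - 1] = -3*w^2 - 16*w - 3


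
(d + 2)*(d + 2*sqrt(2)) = d^2 + 2*d + 2*sqrt(2)*d + 4*sqrt(2)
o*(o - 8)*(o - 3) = o^3 - 11*o^2 + 24*o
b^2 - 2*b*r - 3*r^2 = (b - 3*r)*(b + r)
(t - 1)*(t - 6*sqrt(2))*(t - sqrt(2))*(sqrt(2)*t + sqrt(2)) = sqrt(2)*t^4 - 14*t^3 + 11*sqrt(2)*t^2 + 14*t - 12*sqrt(2)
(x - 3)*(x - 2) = x^2 - 5*x + 6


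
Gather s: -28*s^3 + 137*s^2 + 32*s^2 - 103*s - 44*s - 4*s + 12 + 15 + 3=-28*s^3 + 169*s^2 - 151*s + 30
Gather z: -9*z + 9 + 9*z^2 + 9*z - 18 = 9*z^2 - 9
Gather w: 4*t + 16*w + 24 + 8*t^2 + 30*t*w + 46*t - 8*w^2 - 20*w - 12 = 8*t^2 + 50*t - 8*w^2 + w*(30*t - 4) + 12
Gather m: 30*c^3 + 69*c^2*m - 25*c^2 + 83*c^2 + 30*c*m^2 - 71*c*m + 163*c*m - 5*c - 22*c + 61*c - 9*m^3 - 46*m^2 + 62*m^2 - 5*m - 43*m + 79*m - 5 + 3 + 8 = 30*c^3 + 58*c^2 + 34*c - 9*m^3 + m^2*(30*c + 16) + m*(69*c^2 + 92*c + 31) + 6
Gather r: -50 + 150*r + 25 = 150*r - 25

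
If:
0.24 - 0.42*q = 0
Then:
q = 0.57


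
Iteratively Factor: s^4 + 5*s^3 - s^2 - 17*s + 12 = (s - 1)*(s^3 + 6*s^2 + 5*s - 12) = (s - 1)*(s + 4)*(s^2 + 2*s - 3) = (s - 1)*(s + 3)*(s + 4)*(s - 1)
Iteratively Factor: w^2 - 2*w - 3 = (w - 3)*(w + 1)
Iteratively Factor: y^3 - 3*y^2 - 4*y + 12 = (y - 3)*(y^2 - 4) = (y - 3)*(y - 2)*(y + 2)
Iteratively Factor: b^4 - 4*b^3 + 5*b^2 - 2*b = (b - 2)*(b^3 - 2*b^2 + b) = b*(b - 2)*(b^2 - 2*b + 1) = b*(b - 2)*(b - 1)*(b - 1)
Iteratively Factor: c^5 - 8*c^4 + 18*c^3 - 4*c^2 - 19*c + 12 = (c + 1)*(c^4 - 9*c^3 + 27*c^2 - 31*c + 12) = (c - 4)*(c + 1)*(c^3 - 5*c^2 + 7*c - 3) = (c - 4)*(c - 1)*(c + 1)*(c^2 - 4*c + 3) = (c - 4)*(c - 1)^2*(c + 1)*(c - 3)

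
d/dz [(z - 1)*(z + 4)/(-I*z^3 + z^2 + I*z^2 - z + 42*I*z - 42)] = ((-2*z - 3)*(I*z^3 - z^2 - I*z^2 + z - 42*I*z + 42) - (z - 1)*(z + 4)*(-3*I*z^2 + 2*z + 2*I*z - 1 + 42*I))/(I*z^3 - z^2 - I*z^2 + z - 42*I*z + 42)^2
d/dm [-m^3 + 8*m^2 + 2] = m*(16 - 3*m)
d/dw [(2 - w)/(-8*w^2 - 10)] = (-4*w^2 + 16*w + 5)/(2*(16*w^4 + 40*w^2 + 25))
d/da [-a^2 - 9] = -2*a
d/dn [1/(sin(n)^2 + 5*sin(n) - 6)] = -(2*sin(n) + 5)*cos(n)/(sin(n)^2 + 5*sin(n) - 6)^2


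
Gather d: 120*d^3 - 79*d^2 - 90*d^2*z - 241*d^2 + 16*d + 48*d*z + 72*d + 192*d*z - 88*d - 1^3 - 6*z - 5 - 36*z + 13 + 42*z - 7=120*d^3 + d^2*(-90*z - 320) + 240*d*z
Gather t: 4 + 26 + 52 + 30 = 112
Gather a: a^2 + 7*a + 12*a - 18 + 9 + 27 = a^2 + 19*a + 18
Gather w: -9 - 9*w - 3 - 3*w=-12*w - 12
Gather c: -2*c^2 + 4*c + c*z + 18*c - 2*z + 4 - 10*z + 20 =-2*c^2 + c*(z + 22) - 12*z + 24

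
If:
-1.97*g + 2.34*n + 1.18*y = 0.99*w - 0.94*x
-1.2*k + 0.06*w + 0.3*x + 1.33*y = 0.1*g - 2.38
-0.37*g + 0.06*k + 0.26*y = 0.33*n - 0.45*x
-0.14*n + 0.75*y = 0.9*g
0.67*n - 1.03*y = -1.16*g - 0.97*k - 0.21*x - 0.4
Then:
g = 0.988141827705807*y + 0.374437450427512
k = 0.694811430786535*y + 1.15121906267779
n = -0.995197463823044*y - 2.40709789560543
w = -3.6847419752302*y - 7.96407196626185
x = -0.587758605905884*y - 1.61083020589396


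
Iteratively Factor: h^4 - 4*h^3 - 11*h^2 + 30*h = (h - 2)*(h^3 - 2*h^2 - 15*h) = (h - 5)*(h - 2)*(h^2 + 3*h) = (h - 5)*(h - 2)*(h + 3)*(h)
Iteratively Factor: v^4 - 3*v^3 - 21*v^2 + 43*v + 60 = (v + 1)*(v^3 - 4*v^2 - 17*v + 60) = (v - 3)*(v + 1)*(v^2 - v - 20) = (v - 5)*(v - 3)*(v + 1)*(v + 4)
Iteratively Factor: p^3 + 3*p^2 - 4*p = (p)*(p^2 + 3*p - 4) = p*(p - 1)*(p + 4)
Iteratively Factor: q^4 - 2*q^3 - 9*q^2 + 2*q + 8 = (q - 1)*(q^3 - q^2 - 10*q - 8) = (q - 1)*(q + 1)*(q^2 - 2*q - 8) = (q - 4)*(q - 1)*(q + 1)*(q + 2)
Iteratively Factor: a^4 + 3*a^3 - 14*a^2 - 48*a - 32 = (a + 1)*(a^3 + 2*a^2 - 16*a - 32) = (a + 1)*(a + 4)*(a^2 - 2*a - 8) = (a + 1)*(a + 2)*(a + 4)*(a - 4)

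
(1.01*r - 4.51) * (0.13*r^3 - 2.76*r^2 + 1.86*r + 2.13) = 0.1313*r^4 - 3.3739*r^3 + 14.3262*r^2 - 6.2373*r - 9.6063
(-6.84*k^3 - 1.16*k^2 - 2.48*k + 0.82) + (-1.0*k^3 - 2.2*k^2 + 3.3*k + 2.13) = -7.84*k^3 - 3.36*k^2 + 0.82*k + 2.95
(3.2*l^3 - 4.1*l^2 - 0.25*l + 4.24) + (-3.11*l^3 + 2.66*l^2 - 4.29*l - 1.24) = 0.0900000000000003*l^3 - 1.44*l^2 - 4.54*l + 3.0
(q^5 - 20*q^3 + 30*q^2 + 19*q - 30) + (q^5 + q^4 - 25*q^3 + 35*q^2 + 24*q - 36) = 2*q^5 + q^4 - 45*q^3 + 65*q^2 + 43*q - 66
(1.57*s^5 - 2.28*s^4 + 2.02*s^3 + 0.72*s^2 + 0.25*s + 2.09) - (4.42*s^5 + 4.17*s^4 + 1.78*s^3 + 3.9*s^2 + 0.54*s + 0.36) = -2.85*s^5 - 6.45*s^4 + 0.24*s^3 - 3.18*s^2 - 0.29*s + 1.73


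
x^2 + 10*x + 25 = (x + 5)^2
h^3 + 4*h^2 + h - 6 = (h - 1)*(h + 2)*(h + 3)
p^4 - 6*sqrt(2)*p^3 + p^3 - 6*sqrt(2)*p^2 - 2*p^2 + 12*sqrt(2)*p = p*(p - 1)*(p + 2)*(p - 6*sqrt(2))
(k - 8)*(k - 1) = k^2 - 9*k + 8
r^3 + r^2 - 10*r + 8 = (r - 2)*(r - 1)*(r + 4)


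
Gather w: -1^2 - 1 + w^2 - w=w^2 - w - 2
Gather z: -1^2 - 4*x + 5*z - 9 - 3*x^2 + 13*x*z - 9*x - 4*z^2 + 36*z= -3*x^2 - 13*x - 4*z^2 + z*(13*x + 41) - 10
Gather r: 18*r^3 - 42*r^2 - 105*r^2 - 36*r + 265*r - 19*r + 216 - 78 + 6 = 18*r^3 - 147*r^2 + 210*r + 144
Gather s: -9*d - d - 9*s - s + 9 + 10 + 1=-10*d - 10*s + 20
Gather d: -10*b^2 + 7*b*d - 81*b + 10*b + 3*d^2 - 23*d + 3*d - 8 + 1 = -10*b^2 - 71*b + 3*d^2 + d*(7*b - 20) - 7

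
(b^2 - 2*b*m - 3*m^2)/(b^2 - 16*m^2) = (b^2 - 2*b*m - 3*m^2)/(b^2 - 16*m^2)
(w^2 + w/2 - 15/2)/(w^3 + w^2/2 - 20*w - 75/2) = (2*w - 5)/(2*w^2 - 5*w - 25)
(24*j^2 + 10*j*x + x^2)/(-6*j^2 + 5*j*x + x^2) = (4*j + x)/(-j + x)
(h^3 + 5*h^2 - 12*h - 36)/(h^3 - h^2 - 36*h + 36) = (h^2 - h - 6)/(h^2 - 7*h + 6)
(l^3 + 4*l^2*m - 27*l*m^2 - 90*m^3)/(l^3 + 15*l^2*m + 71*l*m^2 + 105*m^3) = (l^2 + l*m - 30*m^2)/(l^2 + 12*l*m + 35*m^2)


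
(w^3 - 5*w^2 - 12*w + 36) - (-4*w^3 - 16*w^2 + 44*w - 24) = 5*w^3 + 11*w^2 - 56*w + 60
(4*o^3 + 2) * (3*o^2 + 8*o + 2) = 12*o^5 + 32*o^4 + 8*o^3 + 6*o^2 + 16*o + 4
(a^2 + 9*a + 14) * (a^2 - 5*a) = a^4 + 4*a^3 - 31*a^2 - 70*a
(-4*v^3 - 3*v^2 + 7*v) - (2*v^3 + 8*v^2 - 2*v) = -6*v^3 - 11*v^2 + 9*v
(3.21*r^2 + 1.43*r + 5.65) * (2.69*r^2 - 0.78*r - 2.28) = 8.6349*r^4 + 1.3429*r^3 + 6.7643*r^2 - 7.6674*r - 12.882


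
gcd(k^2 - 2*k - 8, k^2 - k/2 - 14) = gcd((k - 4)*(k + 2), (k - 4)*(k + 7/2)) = k - 4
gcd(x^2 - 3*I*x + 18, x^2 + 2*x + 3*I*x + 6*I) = x + 3*I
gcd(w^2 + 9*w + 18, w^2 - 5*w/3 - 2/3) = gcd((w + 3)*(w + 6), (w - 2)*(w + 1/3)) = 1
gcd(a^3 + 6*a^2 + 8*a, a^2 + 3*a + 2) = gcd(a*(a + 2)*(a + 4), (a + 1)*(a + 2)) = a + 2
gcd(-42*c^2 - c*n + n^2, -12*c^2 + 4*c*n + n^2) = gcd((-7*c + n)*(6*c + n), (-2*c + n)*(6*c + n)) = 6*c + n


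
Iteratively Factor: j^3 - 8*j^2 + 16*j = (j)*(j^2 - 8*j + 16) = j*(j - 4)*(j - 4)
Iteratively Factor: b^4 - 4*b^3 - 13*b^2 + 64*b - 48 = (b - 1)*(b^3 - 3*b^2 - 16*b + 48) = (b - 1)*(b + 4)*(b^2 - 7*b + 12) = (b - 4)*(b - 1)*(b + 4)*(b - 3)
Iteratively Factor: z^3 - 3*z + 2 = (z - 1)*(z^2 + z - 2) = (z - 1)*(z + 2)*(z - 1)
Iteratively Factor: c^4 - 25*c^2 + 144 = (c + 3)*(c^3 - 3*c^2 - 16*c + 48) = (c - 4)*(c + 3)*(c^2 + c - 12) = (c - 4)*(c - 3)*(c + 3)*(c + 4)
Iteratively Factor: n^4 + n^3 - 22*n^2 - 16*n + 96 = (n + 4)*(n^3 - 3*n^2 - 10*n + 24) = (n - 2)*(n + 4)*(n^2 - n - 12) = (n - 4)*(n - 2)*(n + 4)*(n + 3)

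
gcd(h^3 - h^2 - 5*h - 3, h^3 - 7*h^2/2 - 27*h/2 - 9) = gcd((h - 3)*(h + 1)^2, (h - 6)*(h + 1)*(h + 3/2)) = h + 1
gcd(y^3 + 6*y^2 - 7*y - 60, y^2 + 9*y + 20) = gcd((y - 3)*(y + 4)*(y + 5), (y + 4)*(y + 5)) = y^2 + 9*y + 20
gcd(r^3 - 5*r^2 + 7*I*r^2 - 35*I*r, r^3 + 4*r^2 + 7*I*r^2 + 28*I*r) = r^2 + 7*I*r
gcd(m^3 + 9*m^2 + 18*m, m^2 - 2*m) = m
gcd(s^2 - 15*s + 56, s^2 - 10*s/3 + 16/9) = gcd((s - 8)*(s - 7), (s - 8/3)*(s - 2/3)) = 1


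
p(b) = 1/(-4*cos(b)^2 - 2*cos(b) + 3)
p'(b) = (-8*sin(b)*cos(b) - 2*sin(b))/(-4*cos(b)^2 - 2*cos(b) + 3)^2 = -2*(4*cos(b) + 1)*sin(b)/(4*cos(b)^2 + 2*cos(b) - 3)^2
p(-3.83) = 0.46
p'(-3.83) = 0.57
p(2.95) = 0.90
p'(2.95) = 0.91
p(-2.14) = 0.34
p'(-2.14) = -0.23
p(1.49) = 0.36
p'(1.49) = -0.33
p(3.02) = 0.96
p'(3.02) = 0.66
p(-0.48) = -0.52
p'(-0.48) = 1.14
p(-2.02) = 0.32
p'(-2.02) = -0.14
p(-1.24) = 0.52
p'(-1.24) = 1.17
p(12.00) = -0.65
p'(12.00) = 1.99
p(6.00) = -0.38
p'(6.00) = 0.40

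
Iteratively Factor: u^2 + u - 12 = (u - 3)*(u + 4)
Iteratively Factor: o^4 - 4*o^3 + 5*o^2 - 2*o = (o - 2)*(o^3 - 2*o^2 + o) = (o - 2)*(o - 1)*(o^2 - o) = o*(o - 2)*(o - 1)*(o - 1)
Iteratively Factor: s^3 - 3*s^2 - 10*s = (s + 2)*(s^2 - 5*s) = s*(s + 2)*(s - 5)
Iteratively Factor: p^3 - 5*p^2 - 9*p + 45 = (p - 3)*(p^2 - 2*p - 15) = (p - 3)*(p + 3)*(p - 5)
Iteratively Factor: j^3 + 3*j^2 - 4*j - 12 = (j + 3)*(j^2 - 4) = (j - 2)*(j + 3)*(j + 2)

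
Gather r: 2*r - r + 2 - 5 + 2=r - 1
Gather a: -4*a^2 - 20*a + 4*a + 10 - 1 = -4*a^2 - 16*a + 9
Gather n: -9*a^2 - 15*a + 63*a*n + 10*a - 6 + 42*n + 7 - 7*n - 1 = -9*a^2 - 5*a + n*(63*a + 35)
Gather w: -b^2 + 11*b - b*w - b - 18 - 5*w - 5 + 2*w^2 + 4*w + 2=-b^2 + 10*b + 2*w^2 + w*(-b - 1) - 21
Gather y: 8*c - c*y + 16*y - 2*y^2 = 8*c - 2*y^2 + y*(16 - c)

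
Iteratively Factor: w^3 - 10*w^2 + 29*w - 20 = (w - 1)*(w^2 - 9*w + 20) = (w - 5)*(w - 1)*(w - 4)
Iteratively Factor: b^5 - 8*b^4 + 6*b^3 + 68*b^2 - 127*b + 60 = (b - 4)*(b^4 - 4*b^3 - 10*b^2 + 28*b - 15) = (b - 4)*(b - 1)*(b^3 - 3*b^2 - 13*b + 15) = (b - 5)*(b - 4)*(b - 1)*(b^2 + 2*b - 3) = (b - 5)*(b - 4)*(b - 1)^2*(b + 3)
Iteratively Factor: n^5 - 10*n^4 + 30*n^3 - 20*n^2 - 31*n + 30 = (n + 1)*(n^4 - 11*n^3 + 41*n^2 - 61*n + 30) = (n - 5)*(n + 1)*(n^3 - 6*n^2 + 11*n - 6) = (n - 5)*(n - 3)*(n + 1)*(n^2 - 3*n + 2) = (n - 5)*(n - 3)*(n - 1)*(n + 1)*(n - 2)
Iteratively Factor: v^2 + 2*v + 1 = (v + 1)*(v + 1)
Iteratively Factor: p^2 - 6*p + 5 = (p - 1)*(p - 5)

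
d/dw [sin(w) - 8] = cos(w)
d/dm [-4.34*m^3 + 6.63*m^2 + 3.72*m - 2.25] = -13.02*m^2 + 13.26*m + 3.72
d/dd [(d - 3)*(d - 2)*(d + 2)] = 3*d^2 - 6*d - 4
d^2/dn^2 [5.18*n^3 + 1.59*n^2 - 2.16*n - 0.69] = 31.08*n + 3.18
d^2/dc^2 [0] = 0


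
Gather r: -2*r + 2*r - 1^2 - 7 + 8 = 0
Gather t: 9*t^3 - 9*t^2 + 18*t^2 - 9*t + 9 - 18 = 9*t^3 + 9*t^2 - 9*t - 9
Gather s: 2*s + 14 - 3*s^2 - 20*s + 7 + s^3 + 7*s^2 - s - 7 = s^3 + 4*s^2 - 19*s + 14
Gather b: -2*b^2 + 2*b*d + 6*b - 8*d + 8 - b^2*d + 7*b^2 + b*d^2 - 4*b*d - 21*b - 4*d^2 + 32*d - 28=b^2*(5 - d) + b*(d^2 - 2*d - 15) - 4*d^2 + 24*d - 20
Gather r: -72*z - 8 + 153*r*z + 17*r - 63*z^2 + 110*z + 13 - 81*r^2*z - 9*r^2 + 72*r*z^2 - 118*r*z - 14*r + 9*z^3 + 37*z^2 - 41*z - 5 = r^2*(-81*z - 9) + r*(72*z^2 + 35*z + 3) + 9*z^3 - 26*z^2 - 3*z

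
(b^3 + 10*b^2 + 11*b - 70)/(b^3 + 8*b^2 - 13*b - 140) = (b - 2)/(b - 4)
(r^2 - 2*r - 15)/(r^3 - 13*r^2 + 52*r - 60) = (r + 3)/(r^2 - 8*r + 12)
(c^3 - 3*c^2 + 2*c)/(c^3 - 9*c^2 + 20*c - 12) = c/(c - 6)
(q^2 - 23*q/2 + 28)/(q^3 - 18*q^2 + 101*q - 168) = (q - 7/2)/(q^2 - 10*q + 21)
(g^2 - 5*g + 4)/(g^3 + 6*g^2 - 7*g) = (g - 4)/(g*(g + 7))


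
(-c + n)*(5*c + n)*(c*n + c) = -5*c^3*n - 5*c^3 + 4*c^2*n^2 + 4*c^2*n + c*n^3 + c*n^2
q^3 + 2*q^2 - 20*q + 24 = (q - 2)^2*(q + 6)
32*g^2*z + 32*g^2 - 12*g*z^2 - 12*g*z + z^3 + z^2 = (-8*g + z)*(-4*g + z)*(z + 1)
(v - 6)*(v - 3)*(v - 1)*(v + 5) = v^4 - 5*v^3 - 23*v^2 + 117*v - 90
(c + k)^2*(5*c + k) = 5*c^3 + 11*c^2*k + 7*c*k^2 + k^3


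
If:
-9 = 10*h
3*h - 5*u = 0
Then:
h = -9/10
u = -27/50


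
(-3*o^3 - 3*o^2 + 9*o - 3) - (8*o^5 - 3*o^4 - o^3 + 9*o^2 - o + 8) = -8*o^5 + 3*o^4 - 2*o^3 - 12*o^2 + 10*o - 11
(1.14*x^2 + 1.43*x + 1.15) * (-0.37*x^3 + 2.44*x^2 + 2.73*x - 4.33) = -0.4218*x^5 + 2.2525*x^4 + 6.1759*x^3 + 1.7737*x^2 - 3.0524*x - 4.9795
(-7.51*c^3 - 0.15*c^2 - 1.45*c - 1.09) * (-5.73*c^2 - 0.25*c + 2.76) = 43.0323*c^5 + 2.737*c^4 - 12.3816*c^3 + 6.1942*c^2 - 3.7295*c - 3.0084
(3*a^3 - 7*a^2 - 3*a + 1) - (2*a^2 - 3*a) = 3*a^3 - 9*a^2 + 1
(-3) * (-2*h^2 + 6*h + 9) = 6*h^2 - 18*h - 27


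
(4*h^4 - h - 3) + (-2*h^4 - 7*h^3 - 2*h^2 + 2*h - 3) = 2*h^4 - 7*h^3 - 2*h^2 + h - 6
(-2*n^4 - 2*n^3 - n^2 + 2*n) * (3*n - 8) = -6*n^5 + 10*n^4 + 13*n^3 + 14*n^2 - 16*n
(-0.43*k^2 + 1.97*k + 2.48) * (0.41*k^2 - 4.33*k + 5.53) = -0.1763*k^4 + 2.6696*k^3 - 9.8912*k^2 + 0.1557*k + 13.7144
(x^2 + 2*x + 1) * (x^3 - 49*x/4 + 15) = x^5 + 2*x^4 - 45*x^3/4 - 19*x^2/2 + 71*x/4 + 15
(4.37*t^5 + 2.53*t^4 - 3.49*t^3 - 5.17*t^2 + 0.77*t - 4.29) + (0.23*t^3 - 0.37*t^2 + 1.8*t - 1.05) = 4.37*t^5 + 2.53*t^4 - 3.26*t^3 - 5.54*t^2 + 2.57*t - 5.34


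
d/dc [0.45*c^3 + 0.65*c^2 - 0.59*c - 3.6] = 1.35*c^2 + 1.3*c - 0.59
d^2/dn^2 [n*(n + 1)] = 2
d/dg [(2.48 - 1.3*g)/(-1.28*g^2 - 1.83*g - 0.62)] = (-1.664*g^2 + 6.3488*g + 5.3444)/(1.6384*g^4 + 4.6848*g^3 + 4.9361*g^2 + 2.2692*g + 0.3844)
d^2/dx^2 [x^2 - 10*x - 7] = 2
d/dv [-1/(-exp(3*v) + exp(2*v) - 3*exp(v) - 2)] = (-3*exp(2*v) + 2*exp(v) - 3)*exp(v)/(exp(3*v) - exp(2*v) + 3*exp(v) + 2)^2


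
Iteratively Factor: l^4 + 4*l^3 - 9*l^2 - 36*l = (l - 3)*(l^3 + 7*l^2 + 12*l) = (l - 3)*(l + 4)*(l^2 + 3*l) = l*(l - 3)*(l + 4)*(l + 3)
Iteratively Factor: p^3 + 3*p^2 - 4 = (p + 2)*(p^2 + p - 2) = (p + 2)^2*(p - 1)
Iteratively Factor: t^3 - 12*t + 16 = (t - 2)*(t^2 + 2*t - 8) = (t - 2)*(t + 4)*(t - 2)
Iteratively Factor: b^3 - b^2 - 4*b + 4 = (b + 2)*(b^2 - 3*b + 2) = (b - 1)*(b + 2)*(b - 2)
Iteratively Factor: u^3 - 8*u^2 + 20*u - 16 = (u - 2)*(u^2 - 6*u + 8) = (u - 4)*(u - 2)*(u - 2)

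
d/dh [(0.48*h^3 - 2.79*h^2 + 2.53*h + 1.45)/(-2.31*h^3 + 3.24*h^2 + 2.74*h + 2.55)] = (-4.44089209850063e-16*h^5 - 4.88969999999999*h^4 + 14.319*h^3 - 2.1213*h^2 - 23.625*h + 2.4785)/(5.3361*h^6 - 14.9688*h^5 - 2.1612*h^4 + 5.9742*h^3 + 24.0316*h^2 + 13.974*h + 6.5025)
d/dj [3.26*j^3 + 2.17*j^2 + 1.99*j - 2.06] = 9.78*j^2 + 4.34*j + 1.99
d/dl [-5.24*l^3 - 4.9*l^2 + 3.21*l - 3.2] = -15.72*l^2 - 9.8*l + 3.21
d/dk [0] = 0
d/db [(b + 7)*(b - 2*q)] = 2*b - 2*q + 7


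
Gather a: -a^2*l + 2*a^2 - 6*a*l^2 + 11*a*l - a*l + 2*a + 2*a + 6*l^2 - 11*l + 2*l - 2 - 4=a^2*(2 - l) + a*(-6*l^2 + 10*l + 4) + 6*l^2 - 9*l - 6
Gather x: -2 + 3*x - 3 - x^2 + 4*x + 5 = -x^2 + 7*x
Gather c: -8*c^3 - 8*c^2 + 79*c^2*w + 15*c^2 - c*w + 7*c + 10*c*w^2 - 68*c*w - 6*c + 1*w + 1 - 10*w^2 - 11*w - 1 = -8*c^3 + c^2*(79*w + 7) + c*(10*w^2 - 69*w + 1) - 10*w^2 - 10*w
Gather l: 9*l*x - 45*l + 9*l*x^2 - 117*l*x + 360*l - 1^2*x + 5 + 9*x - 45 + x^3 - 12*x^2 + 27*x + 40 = l*(9*x^2 - 108*x + 315) + x^3 - 12*x^2 + 35*x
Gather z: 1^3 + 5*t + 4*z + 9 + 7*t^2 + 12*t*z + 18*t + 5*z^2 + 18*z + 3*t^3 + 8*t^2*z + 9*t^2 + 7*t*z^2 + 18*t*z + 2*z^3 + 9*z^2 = 3*t^3 + 16*t^2 + 23*t + 2*z^3 + z^2*(7*t + 14) + z*(8*t^2 + 30*t + 22) + 10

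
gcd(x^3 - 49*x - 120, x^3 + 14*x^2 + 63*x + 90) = x^2 + 8*x + 15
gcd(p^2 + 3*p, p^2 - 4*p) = p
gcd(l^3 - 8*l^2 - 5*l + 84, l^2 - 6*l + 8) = l - 4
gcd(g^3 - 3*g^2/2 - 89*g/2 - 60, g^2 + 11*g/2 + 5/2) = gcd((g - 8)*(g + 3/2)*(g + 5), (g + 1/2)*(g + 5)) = g + 5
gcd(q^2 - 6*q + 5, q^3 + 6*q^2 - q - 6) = q - 1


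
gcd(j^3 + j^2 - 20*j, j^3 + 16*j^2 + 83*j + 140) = j + 5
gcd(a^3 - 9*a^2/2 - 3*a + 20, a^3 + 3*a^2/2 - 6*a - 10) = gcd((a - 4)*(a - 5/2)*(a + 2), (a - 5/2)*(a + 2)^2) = a^2 - a/2 - 5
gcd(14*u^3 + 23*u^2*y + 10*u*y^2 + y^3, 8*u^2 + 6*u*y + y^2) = 2*u + y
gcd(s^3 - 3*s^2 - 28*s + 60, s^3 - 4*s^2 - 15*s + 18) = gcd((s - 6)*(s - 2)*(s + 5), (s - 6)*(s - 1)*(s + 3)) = s - 6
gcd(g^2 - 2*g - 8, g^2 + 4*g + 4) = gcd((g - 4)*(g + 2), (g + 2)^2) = g + 2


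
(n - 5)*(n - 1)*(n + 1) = n^3 - 5*n^2 - n + 5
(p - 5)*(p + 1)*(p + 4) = p^3 - 21*p - 20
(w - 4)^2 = w^2 - 8*w + 16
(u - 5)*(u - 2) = u^2 - 7*u + 10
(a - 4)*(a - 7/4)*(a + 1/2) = a^3 - 21*a^2/4 + 33*a/8 + 7/2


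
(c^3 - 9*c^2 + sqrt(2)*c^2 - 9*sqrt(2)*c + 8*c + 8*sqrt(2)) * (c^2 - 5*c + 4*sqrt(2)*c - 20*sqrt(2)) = c^5 - 14*c^4 + 5*sqrt(2)*c^4 - 70*sqrt(2)*c^3 + 61*c^3 - 152*c^2 + 265*sqrt(2)*c^2 - 200*sqrt(2)*c + 424*c - 320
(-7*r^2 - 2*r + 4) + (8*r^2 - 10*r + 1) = r^2 - 12*r + 5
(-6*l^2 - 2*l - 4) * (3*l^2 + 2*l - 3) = -18*l^4 - 18*l^3 + 2*l^2 - 2*l + 12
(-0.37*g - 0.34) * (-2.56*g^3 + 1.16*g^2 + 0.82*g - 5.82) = 0.9472*g^4 + 0.4412*g^3 - 0.6978*g^2 + 1.8746*g + 1.9788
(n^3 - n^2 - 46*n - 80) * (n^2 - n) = n^5 - 2*n^4 - 45*n^3 - 34*n^2 + 80*n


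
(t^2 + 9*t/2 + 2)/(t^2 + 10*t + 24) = (t + 1/2)/(t + 6)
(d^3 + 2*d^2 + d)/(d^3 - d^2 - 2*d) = (d + 1)/(d - 2)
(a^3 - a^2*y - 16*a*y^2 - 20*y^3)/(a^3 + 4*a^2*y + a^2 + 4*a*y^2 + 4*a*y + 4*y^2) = (a - 5*y)/(a + 1)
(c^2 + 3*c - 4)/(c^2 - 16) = (c - 1)/(c - 4)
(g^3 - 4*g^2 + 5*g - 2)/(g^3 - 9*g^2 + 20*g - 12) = (g - 1)/(g - 6)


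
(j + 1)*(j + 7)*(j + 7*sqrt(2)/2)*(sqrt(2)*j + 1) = sqrt(2)*j^4 + 8*j^3 + 8*sqrt(2)*j^3 + 21*sqrt(2)*j^2/2 + 64*j^2 + 28*sqrt(2)*j + 56*j + 49*sqrt(2)/2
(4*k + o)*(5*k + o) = 20*k^2 + 9*k*o + o^2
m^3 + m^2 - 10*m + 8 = (m - 2)*(m - 1)*(m + 4)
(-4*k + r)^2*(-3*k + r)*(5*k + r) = -240*k^4 + 152*k^3*r - 15*k^2*r^2 - 6*k*r^3 + r^4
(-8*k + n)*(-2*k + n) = 16*k^2 - 10*k*n + n^2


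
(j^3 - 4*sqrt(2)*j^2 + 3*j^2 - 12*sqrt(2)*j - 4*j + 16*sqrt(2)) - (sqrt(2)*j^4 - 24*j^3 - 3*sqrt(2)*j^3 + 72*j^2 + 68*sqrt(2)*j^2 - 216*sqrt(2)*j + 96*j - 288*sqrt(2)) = -sqrt(2)*j^4 + 3*sqrt(2)*j^3 + 25*j^3 - 72*sqrt(2)*j^2 - 69*j^2 - 100*j + 204*sqrt(2)*j + 304*sqrt(2)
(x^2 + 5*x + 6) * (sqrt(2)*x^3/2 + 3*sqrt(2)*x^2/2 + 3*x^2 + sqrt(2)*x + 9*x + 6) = sqrt(2)*x^5/2 + 3*x^4 + 4*sqrt(2)*x^4 + 23*sqrt(2)*x^3/2 + 24*x^3 + 14*sqrt(2)*x^2 + 69*x^2 + 6*sqrt(2)*x + 84*x + 36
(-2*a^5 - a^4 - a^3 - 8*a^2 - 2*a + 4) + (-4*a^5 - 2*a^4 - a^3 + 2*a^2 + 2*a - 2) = -6*a^5 - 3*a^4 - 2*a^3 - 6*a^2 + 2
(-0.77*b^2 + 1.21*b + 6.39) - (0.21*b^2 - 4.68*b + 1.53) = -0.98*b^2 + 5.89*b + 4.86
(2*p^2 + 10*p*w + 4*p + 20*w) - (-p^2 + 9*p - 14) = 3*p^2 + 10*p*w - 5*p + 20*w + 14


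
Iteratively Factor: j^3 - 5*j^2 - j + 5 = (j - 1)*(j^2 - 4*j - 5) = (j - 1)*(j + 1)*(j - 5)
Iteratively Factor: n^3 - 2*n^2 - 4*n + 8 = (n - 2)*(n^2 - 4) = (n - 2)^2*(n + 2)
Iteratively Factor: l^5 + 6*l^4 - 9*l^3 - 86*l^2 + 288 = (l + 4)*(l^4 + 2*l^3 - 17*l^2 - 18*l + 72) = (l + 4)^2*(l^3 - 2*l^2 - 9*l + 18) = (l - 3)*(l + 4)^2*(l^2 + l - 6) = (l - 3)*(l + 3)*(l + 4)^2*(l - 2)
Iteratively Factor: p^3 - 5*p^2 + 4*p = (p - 1)*(p^2 - 4*p) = p*(p - 1)*(p - 4)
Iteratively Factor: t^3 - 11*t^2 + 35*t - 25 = (t - 5)*(t^2 - 6*t + 5) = (t - 5)*(t - 1)*(t - 5)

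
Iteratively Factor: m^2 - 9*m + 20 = (m - 5)*(m - 4)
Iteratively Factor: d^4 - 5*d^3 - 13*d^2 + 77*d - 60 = (d - 1)*(d^3 - 4*d^2 - 17*d + 60) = (d - 3)*(d - 1)*(d^2 - d - 20) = (d - 3)*(d - 1)*(d + 4)*(d - 5)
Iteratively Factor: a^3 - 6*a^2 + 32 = (a + 2)*(a^2 - 8*a + 16) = (a - 4)*(a + 2)*(a - 4)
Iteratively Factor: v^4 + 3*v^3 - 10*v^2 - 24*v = (v - 3)*(v^3 + 6*v^2 + 8*v) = (v - 3)*(v + 4)*(v^2 + 2*v) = v*(v - 3)*(v + 4)*(v + 2)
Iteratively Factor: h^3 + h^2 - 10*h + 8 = (h + 4)*(h^2 - 3*h + 2) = (h - 1)*(h + 4)*(h - 2)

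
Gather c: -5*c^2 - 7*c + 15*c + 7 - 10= -5*c^2 + 8*c - 3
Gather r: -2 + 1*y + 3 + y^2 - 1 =y^2 + y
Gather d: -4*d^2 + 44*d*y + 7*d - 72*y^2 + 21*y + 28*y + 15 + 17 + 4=-4*d^2 + d*(44*y + 7) - 72*y^2 + 49*y + 36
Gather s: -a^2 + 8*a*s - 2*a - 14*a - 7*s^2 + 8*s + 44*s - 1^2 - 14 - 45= -a^2 - 16*a - 7*s^2 + s*(8*a + 52) - 60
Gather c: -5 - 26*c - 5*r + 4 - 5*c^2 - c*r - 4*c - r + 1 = -5*c^2 + c*(-r - 30) - 6*r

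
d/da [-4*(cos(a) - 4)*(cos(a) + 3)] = -4*sin(a) + 4*sin(2*a)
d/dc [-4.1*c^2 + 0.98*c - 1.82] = 0.98 - 8.2*c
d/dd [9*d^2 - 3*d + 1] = 18*d - 3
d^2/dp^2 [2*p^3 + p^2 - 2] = 12*p + 2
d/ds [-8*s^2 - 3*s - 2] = -16*s - 3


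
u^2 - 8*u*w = u*(u - 8*w)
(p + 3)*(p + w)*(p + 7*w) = p^3 + 8*p^2*w + 3*p^2 + 7*p*w^2 + 24*p*w + 21*w^2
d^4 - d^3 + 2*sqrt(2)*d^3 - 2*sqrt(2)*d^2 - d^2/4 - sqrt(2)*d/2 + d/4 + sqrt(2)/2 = (d - 1)*(d - 1/2)*(d + 1/2)*(d + 2*sqrt(2))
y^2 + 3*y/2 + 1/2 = (y + 1/2)*(y + 1)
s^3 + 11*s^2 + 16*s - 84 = (s - 2)*(s + 6)*(s + 7)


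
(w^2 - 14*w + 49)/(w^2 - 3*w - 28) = (w - 7)/(w + 4)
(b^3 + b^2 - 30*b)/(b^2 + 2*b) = (b^2 + b - 30)/(b + 2)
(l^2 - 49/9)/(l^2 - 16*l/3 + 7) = (l + 7/3)/(l - 3)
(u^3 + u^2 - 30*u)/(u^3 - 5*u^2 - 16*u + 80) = u*(u + 6)/(u^2 - 16)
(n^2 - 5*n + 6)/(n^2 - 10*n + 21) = (n - 2)/(n - 7)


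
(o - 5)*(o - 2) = o^2 - 7*o + 10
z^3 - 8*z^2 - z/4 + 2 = (z - 8)*(z - 1/2)*(z + 1/2)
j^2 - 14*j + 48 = (j - 8)*(j - 6)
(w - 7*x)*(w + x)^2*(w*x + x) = w^4*x - 5*w^3*x^2 + w^3*x - 13*w^2*x^3 - 5*w^2*x^2 - 7*w*x^4 - 13*w*x^3 - 7*x^4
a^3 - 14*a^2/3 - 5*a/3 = a*(a - 5)*(a + 1/3)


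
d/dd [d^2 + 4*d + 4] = 2*d + 4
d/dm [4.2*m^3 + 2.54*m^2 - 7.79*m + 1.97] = 12.6*m^2 + 5.08*m - 7.79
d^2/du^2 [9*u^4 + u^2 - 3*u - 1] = 108*u^2 + 2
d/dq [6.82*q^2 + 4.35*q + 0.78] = 13.64*q + 4.35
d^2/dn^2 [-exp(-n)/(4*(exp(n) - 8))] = (-exp(2*n) + 6*exp(n) - 16)*exp(-n)/(exp(3*n) - 24*exp(2*n) + 192*exp(n) - 512)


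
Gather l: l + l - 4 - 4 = 2*l - 8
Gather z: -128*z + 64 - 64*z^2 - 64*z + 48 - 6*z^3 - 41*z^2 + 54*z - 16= -6*z^3 - 105*z^2 - 138*z + 96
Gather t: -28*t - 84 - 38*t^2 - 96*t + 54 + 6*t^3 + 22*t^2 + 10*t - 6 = 6*t^3 - 16*t^2 - 114*t - 36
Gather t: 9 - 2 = 7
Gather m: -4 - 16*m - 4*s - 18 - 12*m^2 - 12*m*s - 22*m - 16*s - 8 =-12*m^2 + m*(-12*s - 38) - 20*s - 30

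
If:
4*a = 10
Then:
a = 5/2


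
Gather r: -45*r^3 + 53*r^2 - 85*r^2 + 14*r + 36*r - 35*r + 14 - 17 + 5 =-45*r^3 - 32*r^2 + 15*r + 2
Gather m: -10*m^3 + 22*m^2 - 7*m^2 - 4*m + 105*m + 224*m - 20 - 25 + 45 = -10*m^3 + 15*m^2 + 325*m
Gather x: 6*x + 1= 6*x + 1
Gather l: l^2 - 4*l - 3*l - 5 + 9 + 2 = l^2 - 7*l + 6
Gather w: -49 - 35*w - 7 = -35*w - 56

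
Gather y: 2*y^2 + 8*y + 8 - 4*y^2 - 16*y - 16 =-2*y^2 - 8*y - 8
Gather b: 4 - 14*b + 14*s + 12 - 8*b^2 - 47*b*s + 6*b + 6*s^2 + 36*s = -8*b^2 + b*(-47*s - 8) + 6*s^2 + 50*s + 16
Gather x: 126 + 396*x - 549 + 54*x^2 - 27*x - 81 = 54*x^2 + 369*x - 504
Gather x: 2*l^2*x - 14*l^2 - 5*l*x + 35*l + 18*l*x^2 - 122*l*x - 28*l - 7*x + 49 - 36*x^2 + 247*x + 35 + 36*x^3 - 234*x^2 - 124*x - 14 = -14*l^2 + 7*l + 36*x^3 + x^2*(18*l - 270) + x*(2*l^2 - 127*l + 116) + 70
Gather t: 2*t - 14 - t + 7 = t - 7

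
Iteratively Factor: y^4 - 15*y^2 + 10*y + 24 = (y - 2)*(y^3 + 2*y^2 - 11*y - 12) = (y - 2)*(y + 4)*(y^2 - 2*y - 3) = (y - 3)*(y - 2)*(y + 4)*(y + 1)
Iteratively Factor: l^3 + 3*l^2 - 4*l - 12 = (l - 2)*(l^2 + 5*l + 6) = (l - 2)*(l + 2)*(l + 3)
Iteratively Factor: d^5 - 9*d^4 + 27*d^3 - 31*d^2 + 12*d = (d - 3)*(d^4 - 6*d^3 + 9*d^2 - 4*d) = d*(d - 3)*(d^3 - 6*d^2 + 9*d - 4) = d*(d - 3)*(d - 1)*(d^2 - 5*d + 4) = d*(d - 4)*(d - 3)*(d - 1)*(d - 1)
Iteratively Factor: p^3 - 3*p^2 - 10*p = (p)*(p^2 - 3*p - 10) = p*(p - 5)*(p + 2)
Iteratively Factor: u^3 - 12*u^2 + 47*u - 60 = (u - 4)*(u^2 - 8*u + 15) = (u - 5)*(u - 4)*(u - 3)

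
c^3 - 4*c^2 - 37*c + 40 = (c - 8)*(c - 1)*(c + 5)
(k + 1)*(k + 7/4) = k^2 + 11*k/4 + 7/4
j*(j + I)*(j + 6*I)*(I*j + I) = I*j^4 - 7*j^3 + I*j^3 - 7*j^2 - 6*I*j^2 - 6*I*j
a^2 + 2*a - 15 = (a - 3)*(a + 5)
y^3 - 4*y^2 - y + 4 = (y - 4)*(y - 1)*(y + 1)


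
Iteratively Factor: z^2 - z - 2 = (z + 1)*(z - 2)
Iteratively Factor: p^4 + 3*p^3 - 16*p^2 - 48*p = (p + 4)*(p^3 - p^2 - 12*p) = (p + 3)*(p + 4)*(p^2 - 4*p) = p*(p + 3)*(p + 4)*(p - 4)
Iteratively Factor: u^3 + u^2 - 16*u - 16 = (u + 4)*(u^2 - 3*u - 4) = (u - 4)*(u + 4)*(u + 1)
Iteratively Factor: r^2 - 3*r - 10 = (r + 2)*(r - 5)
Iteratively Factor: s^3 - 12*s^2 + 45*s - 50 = (s - 5)*(s^2 - 7*s + 10) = (s - 5)*(s - 2)*(s - 5)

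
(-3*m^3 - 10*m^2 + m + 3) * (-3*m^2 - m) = 9*m^5 + 33*m^4 + 7*m^3 - 10*m^2 - 3*m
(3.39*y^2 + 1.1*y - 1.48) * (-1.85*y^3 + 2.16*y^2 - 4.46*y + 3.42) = -6.2715*y^5 + 5.2874*y^4 - 10.0054*y^3 + 3.491*y^2 + 10.3628*y - 5.0616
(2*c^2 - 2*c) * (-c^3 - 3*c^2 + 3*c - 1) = -2*c^5 - 4*c^4 + 12*c^3 - 8*c^2 + 2*c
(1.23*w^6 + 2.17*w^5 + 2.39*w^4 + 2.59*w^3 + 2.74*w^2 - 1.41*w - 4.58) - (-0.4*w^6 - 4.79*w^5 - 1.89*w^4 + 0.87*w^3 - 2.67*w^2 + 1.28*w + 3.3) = 1.63*w^6 + 6.96*w^5 + 4.28*w^4 + 1.72*w^3 + 5.41*w^2 - 2.69*w - 7.88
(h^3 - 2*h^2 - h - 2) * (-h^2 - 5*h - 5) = -h^5 - 3*h^4 + 6*h^3 + 17*h^2 + 15*h + 10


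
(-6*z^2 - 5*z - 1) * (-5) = 30*z^2 + 25*z + 5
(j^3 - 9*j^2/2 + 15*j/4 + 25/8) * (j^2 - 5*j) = j^5 - 19*j^4/2 + 105*j^3/4 - 125*j^2/8 - 125*j/8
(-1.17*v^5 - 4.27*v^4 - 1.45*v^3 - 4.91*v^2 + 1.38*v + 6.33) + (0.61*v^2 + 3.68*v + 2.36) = -1.17*v^5 - 4.27*v^4 - 1.45*v^3 - 4.3*v^2 + 5.06*v + 8.69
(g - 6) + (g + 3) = 2*g - 3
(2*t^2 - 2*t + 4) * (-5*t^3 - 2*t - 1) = -10*t^5 + 10*t^4 - 24*t^3 + 2*t^2 - 6*t - 4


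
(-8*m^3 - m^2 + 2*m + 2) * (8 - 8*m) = 64*m^4 - 56*m^3 - 24*m^2 + 16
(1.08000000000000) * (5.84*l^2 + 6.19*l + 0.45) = 6.3072*l^2 + 6.6852*l + 0.486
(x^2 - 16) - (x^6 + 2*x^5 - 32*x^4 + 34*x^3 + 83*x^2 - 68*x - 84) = -x^6 - 2*x^5 + 32*x^4 - 34*x^3 - 82*x^2 + 68*x + 68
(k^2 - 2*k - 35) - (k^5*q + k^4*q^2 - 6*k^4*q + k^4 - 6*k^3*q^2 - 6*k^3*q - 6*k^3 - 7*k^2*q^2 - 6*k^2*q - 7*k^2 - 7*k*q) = -k^5*q - k^4*q^2 + 6*k^4*q - k^4 + 6*k^3*q^2 + 6*k^3*q + 6*k^3 + 7*k^2*q^2 + 6*k^2*q + 8*k^2 + 7*k*q - 2*k - 35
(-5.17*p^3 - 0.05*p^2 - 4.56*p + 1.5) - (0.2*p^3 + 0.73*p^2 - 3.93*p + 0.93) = -5.37*p^3 - 0.78*p^2 - 0.629999999999999*p + 0.57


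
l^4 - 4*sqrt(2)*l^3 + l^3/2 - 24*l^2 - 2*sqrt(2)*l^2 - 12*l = l*(l + 1/2)*(l - 6*sqrt(2))*(l + 2*sqrt(2))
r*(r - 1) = r^2 - r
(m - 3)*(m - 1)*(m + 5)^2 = m^4 + 6*m^3 - 12*m^2 - 70*m + 75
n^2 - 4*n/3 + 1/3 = (n - 1)*(n - 1/3)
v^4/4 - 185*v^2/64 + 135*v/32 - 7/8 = (v/4 + 1)*(v - 2)*(v - 7/4)*(v - 1/4)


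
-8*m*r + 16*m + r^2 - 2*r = (-8*m + r)*(r - 2)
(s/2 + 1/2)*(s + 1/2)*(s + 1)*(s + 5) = s^4/2 + 15*s^3/4 + 29*s^2/4 + 21*s/4 + 5/4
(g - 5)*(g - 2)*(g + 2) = g^3 - 5*g^2 - 4*g + 20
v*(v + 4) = v^2 + 4*v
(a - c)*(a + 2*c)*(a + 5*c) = a^3 + 6*a^2*c + 3*a*c^2 - 10*c^3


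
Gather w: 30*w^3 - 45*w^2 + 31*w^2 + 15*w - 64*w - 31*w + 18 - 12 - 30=30*w^3 - 14*w^2 - 80*w - 24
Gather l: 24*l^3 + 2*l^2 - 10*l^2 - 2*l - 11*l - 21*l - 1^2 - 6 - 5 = 24*l^3 - 8*l^2 - 34*l - 12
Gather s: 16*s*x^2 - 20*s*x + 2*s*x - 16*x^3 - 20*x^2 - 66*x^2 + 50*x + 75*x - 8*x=s*(16*x^2 - 18*x) - 16*x^3 - 86*x^2 + 117*x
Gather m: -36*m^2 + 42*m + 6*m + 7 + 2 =-36*m^2 + 48*m + 9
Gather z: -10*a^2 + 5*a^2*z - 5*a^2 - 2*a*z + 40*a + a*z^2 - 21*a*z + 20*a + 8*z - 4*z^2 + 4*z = -15*a^2 + 60*a + z^2*(a - 4) + z*(5*a^2 - 23*a + 12)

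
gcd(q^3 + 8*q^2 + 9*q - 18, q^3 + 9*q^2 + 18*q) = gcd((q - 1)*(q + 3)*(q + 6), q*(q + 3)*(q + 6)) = q^2 + 9*q + 18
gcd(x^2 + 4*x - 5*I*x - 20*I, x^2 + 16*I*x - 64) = 1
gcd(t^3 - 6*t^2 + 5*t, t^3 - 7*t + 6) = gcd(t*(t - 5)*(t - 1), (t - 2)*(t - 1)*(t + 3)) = t - 1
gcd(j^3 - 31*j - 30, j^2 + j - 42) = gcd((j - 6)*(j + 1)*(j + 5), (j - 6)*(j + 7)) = j - 6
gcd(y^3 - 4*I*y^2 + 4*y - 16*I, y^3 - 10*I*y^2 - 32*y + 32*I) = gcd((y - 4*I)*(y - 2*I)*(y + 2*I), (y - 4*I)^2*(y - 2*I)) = y^2 - 6*I*y - 8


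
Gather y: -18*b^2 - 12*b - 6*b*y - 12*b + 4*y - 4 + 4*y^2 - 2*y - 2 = -18*b^2 - 24*b + 4*y^2 + y*(2 - 6*b) - 6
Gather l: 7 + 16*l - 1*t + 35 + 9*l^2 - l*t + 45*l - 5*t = 9*l^2 + l*(61 - t) - 6*t + 42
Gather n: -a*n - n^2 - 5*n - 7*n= -n^2 + n*(-a - 12)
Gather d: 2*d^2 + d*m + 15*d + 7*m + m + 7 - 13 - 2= 2*d^2 + d*(m + 15) + 8*m - 8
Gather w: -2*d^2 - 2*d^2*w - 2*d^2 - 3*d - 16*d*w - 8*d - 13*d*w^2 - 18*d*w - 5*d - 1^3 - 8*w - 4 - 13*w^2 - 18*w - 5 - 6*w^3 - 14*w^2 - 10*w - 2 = -4*d^2 - 16*d - 6*w^3 + w^2*(-13*d - 27) + w*(-2*d^2 - 34*d - 36) - 12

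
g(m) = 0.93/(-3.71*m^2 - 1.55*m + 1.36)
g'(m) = 0.93*(7.42*m + 1.55)/(-3.71*m^2 - 1.55*m + 1.36)^2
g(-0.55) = 0.85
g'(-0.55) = -1.98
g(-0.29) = 0.62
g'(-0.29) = -0.25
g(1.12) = -0.18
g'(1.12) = 0.36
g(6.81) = -0.01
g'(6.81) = 0.00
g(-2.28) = -0.06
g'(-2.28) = -0.07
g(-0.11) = 0.63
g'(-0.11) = 0.31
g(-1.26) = -0.36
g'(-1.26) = -1.09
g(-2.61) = -0.05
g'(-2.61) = -0.04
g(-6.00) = -0.01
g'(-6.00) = -0.00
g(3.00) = -0.03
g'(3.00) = 0.02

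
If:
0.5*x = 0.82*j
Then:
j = 0.609756097560976*x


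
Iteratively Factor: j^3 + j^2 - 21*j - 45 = (j + 3)*(j^2 - 2*j - 15) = (j + 3)^2*(j - 5)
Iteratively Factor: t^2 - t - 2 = (t + 1)*(t - 2)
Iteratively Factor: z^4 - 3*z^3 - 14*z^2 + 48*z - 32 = (z - 2)*(z^3 - z^2 - 16*z + 16) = (z - 2)*(z + 4)*(z^2 - 5*z + 4) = (z - 2)*(z - 1)*(z + 4)*(z - 4)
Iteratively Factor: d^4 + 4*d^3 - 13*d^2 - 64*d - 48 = (d - 4)*(d^3 + 8*d^2 + 19*d + 12) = (d - 4)*(d + 3)*(d^2 + 5*d + 4) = (d - 4)*(d + 3)*(d + 4)*(d + 1)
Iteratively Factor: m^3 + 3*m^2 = (m)*(m^2 + 3*m) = m^2*(m + 3)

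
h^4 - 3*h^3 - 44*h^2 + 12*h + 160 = (h - 8)*(h - 2)*(h + 2)*(h + 5)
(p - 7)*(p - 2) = p^2 - 9*p + 14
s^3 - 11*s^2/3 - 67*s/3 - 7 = (s - 7)*(s + 1/3)*(s + 3)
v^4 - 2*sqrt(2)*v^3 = v^3*(v - 2*sqrt(2))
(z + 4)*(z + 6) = z^2 + 10*z + 24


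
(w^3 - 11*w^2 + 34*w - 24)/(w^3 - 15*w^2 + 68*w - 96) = (w^2 - 7*w + 6)/(w^2 - 11*w + 24)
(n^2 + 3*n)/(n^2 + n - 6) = n/(n - 2)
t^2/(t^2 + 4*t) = t/(t + 4)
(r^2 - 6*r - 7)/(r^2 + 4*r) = (r^2 - 6*r - 7)/(r*(r + 4))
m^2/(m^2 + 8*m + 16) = m^2/(m^2 + 8*m + 16)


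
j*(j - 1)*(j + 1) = j^3 - j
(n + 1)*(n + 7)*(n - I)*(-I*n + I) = -I*n^4 - n^3 - 7*I*n^3 - 7*n^2 + I*n^2 + n + 7*I*n + 7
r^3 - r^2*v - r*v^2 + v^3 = (r - v)^2*(r + v)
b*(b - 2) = b^2 - 2*b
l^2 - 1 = (l - 1)*(l + 1)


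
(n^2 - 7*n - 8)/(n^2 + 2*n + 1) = (n - 8)/(n + 1)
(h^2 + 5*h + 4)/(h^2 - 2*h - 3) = (h + 4)/(h - 3)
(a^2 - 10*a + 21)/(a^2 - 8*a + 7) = (a - 3)/(a - 1)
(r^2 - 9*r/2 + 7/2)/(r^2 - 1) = (r - 7/2)/(r + 1)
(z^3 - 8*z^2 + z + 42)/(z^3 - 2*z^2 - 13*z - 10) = (z^2 - 10*z + 21)/(z^2 - 4*z - 5)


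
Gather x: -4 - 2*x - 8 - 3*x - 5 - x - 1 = -6*x - 18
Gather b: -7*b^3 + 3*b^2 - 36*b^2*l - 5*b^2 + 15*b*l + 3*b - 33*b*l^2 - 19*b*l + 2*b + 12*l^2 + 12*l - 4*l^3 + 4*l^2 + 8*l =-7*b^3 + b^2*(-36*l - 2) + b*(-33*l^2 - 4*l + 5) - 4*l^3 + 16*l^2 + 20*l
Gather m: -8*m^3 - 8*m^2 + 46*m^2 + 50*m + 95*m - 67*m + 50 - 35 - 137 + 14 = -8*m^3 + 38*m^2 + 78*m - 108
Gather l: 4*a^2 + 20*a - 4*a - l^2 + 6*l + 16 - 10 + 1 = 4*a^2 + 16*a - l^2 + 6*l + 7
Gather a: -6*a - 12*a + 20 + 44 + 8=72 - 18*a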